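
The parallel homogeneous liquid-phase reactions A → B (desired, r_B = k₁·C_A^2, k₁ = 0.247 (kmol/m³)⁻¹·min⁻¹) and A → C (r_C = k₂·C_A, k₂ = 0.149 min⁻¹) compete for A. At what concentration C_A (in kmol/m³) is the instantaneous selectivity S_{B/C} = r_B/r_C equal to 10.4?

6.27 kmol/m³

S_{B/C} = (k₁/k₂)·C_A ⇒ C_A = S·k₂/k₁.
= 10.4×0.149/0.247 = 6.27 kmol/m³.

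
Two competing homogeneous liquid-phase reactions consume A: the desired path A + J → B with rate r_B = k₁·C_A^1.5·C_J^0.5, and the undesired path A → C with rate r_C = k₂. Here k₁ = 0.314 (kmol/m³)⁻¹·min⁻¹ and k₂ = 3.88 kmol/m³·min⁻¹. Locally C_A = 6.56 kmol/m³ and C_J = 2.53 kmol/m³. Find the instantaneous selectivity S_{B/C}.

2.16

S_{B/C} = r_B/r_C = (k₁·C_A^1.5·C_J^0.5)/(k₂) = (k₁/k₂)·C_A^1.5·C_J^0.5.
= (0.314×6.560^1.5×2.530^0.5) / (3.88) = 8.392/3.880 = 2.16.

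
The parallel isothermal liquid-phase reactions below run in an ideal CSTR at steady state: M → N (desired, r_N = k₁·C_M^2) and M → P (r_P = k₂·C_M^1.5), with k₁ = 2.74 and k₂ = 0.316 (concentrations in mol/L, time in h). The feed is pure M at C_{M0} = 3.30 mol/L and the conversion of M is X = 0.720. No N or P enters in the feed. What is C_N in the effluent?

Exit C_M = C_{M0}(1−X) = 3.30×0.280 = 0.9240 mol/L.
A CSTR operates uniformly at the exit composition, giving r_N = 2.339 and r_P = 0.2807 (each k·C_M^n at C_M = 0.9240).
Fraction of consumed M going to N: r_N/(r_N+r_P) = 0.8929.
C_N = 0.8929·C_{M0}·X = 0.8929×3.30×0.720 = 2.12 mol/L.

2.12 mol/L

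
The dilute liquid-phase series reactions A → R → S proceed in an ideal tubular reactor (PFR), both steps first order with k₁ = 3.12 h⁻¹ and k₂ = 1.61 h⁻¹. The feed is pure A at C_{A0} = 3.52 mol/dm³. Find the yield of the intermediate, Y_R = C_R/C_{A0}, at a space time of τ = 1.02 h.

0.314

For first-order series with pure A initially, C_R(τ) = k₁C_{A0}/(k₂−k₁)·(e^(−k₁τ) − e^(−k₂τ)).
e^(−k₁τ) = e^(−3.12×1.02) = e^(−3.182) = 0.04149; e^(−k₂τ) = e^(−1.642) = 0.1936.
C_R = 3.12×3.52/(1.61−3.12) × (0.04149−0.1936) = (-7.273)×(-0.1521) = 1.106 mol/dm³.
Y_R = C_R/C_{A0} = 1.106/3.52 = 0.314.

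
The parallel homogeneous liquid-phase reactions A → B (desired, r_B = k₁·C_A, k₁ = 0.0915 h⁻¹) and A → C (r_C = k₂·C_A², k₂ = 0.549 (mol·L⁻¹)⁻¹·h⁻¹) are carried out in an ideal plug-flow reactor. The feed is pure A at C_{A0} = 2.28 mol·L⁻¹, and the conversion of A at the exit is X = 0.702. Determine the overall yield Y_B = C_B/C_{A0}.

0.0776

C_A = C_{A0}(1−X) = 0.6794 mol·L⁻¹.
Along a PFR/batch, dC_B/dC_A = −r_B/(r_B+r_C) = −k₁/(k₁+k₂·C_A).
Integrating from C_{A0} to C_A: C_B = (0.0915/0.549)·ln[(0.0915+0.549·2.28)/(0.0915+0.549·0.679)] = 0.1667·ln(1.343/0.4645) = 0.1770 mol·L⁻¹.
Y_B = C_B/C_{A0} = 0.1770/2.28 = 0.0776.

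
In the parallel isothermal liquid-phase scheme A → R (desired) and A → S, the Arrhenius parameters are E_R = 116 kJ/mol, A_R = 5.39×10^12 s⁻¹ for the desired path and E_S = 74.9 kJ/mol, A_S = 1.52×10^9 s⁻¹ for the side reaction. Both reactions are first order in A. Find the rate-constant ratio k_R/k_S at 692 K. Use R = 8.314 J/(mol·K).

2.80

k_R/k_S = (A_R/A_S)·exp[−(E_R−E_S)/(RT)] = (A_R/A_S)·exp[(E_S−E_R)/(RT)].
(E_S−E_R)/(RT) = (74.9−116)×10³/(8.314×692) = -41100/5753 = -7.144.
k_R/k_S = (5.39×10^12/1.52×10^9)·exp(-7.144) = 3546 × 7.898×10^-4 = 2.80.
Since E_R > E_S, raising the temperature improves selectivity toward R.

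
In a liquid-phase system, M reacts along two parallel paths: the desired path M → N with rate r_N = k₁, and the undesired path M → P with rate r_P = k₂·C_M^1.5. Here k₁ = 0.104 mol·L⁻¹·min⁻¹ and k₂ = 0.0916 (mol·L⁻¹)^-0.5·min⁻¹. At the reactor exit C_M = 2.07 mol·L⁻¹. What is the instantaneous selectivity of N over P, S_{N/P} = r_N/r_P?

S_{N/P} = r_N/r_P = (k₁)/(k₂·C_M^1.5) = (k₁/k₂)·C_M^-1.5.
= (0.104) / (0.0916×2.070^1.5) = 0.1040/0.2728 = 0.381.

0.381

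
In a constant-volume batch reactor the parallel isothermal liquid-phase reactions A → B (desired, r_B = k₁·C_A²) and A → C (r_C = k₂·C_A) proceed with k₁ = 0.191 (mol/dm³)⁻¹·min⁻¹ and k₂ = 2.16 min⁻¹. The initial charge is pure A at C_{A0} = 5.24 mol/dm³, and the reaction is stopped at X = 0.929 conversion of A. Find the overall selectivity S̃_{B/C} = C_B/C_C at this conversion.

0.236

C_A = C_{A0}(1−X) = 0.3720 mol/dm³.
Along a PFR/batch, dC_C/dC_A = −r_C/(r_B+r_C) = −k₂/(k₂+k₁·C_A).
Integrating from C_{A0} to C_A: C_C = (2.16/0.191)·ln[(2.16+0.191·5.24)/(2.16+0.191·0.372)] = 11.31·ln(3.161/2.231) = 3.940 mol/dm³.
Then C_B = (C_{A0}−C_A) − C_C = 4.868 − 3.940 = 0.9284 mol/dm³.
S̃_{B/C} = C_B/C_C = 0.9284/3.940 = 0.236.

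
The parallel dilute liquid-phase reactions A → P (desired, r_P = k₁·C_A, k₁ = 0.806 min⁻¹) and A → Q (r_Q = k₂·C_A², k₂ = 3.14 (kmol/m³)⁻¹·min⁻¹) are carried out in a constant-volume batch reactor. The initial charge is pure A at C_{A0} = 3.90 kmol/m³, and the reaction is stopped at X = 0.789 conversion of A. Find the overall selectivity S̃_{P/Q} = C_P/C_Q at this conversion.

C_A = C_{A0}(1−X) = 0.8229 kmol/m³.
Along a PFR/batch, dC_P/dC_A = −r_P/(r_P+r_Q) = −k₁/(k₁+k₂·C_A).
Integrating from C_{A0} to C_A: C_P = (0.806/3.14)·ln[(0.806+3.14·3.90)/(0.806+3.14·0.823)] = 0.2567·ln(13.05/3.390) = 0.3461 kmol/m³.
C_Q = (C_{A0}−C_A)−C_P = 2.731 kmol/m³; S̃_{P/Q} = 0.3461/2.731 = 0.127.

0.127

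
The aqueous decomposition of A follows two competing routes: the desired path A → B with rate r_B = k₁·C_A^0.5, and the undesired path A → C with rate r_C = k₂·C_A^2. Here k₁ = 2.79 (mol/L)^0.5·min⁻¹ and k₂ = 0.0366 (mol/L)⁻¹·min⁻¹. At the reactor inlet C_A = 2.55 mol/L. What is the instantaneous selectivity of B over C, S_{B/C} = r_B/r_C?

18.7

S_{B/C} = r_B/r_C = (k₁·C_A^0.5)/(k₂·C_A^2) = (k₁/k₂)·C_A^-1.5.
= (2.79×2.550^0.5) / (0.0366×2.550^2) = 4.455/0.2380 = 18.7.
The undesired path is higher order in A, so low C_A (CSTR or dilute feed) favours B.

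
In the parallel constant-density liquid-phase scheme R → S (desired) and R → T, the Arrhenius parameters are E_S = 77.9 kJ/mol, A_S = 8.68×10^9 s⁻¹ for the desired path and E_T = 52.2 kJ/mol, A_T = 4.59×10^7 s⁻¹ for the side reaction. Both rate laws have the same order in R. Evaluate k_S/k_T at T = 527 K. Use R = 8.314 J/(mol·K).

With equal orders, S_{S/T} = k_S/k_T = (A_S/A_T)·exp[(E_T−E_S)/(RT)].
(E_T−E_S)/(RT) = (52.2−77.9)×10³/(8.314×527) = -25700/4381 = -5.866.
k_S/k_T = (8.68×10^9/4.59×10^7)·exp(-5.866) = 189.1 × 0.002835 = 0.536.
Since E_S > E_T, raising the temperature improves selectivity toward S.

0.536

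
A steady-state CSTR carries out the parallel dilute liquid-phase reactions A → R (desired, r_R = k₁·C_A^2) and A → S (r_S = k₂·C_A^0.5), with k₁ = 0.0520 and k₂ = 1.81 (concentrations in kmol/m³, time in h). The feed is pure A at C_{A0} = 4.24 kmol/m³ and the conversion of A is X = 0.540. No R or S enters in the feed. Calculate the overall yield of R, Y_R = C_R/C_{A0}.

Exit C_A = C_{A0}(1−X) = 4.24×0.460 = 1.950 kmol/m³.
A CSTR operates uniformly at the exit composition, giving r_R = 0.1978 and r_S = 2.528 (each k·C_A^n at C_A = 1.950).
Fraction of consumed A going to R: r_R/(r_R+r_S) = 0.07258.
C_R = 0.07258·C_{A0}·X = 0.07258×4.24×0.540 = 0.166 kmol/m³; Y_R = C_R/C_{A0} = 0.0392.

0.0392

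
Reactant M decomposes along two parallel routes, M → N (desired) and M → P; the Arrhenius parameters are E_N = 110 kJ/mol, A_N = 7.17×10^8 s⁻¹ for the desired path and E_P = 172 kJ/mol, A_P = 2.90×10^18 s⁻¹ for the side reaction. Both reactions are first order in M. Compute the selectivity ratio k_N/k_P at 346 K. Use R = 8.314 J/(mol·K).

k_N/k_P = (A_N/A_P)·exp[−(E_N−E_P)/(RT)] = (A_N/A_P)·exp[(E_P−E_N)/(RT)].
(E_P−E_N)/(RT) = (172−110)×10³/(8.314×346) = 62000/2877 = 21.55.
k_N/k_P = (7.17×10^8/2.90×10^18)·exp(21.55) = 2.472×10^-10 × 2.292×10^9 = 0.567.
Since E_N < E_P, lowering the temperature improves selectivity toward N.

0.567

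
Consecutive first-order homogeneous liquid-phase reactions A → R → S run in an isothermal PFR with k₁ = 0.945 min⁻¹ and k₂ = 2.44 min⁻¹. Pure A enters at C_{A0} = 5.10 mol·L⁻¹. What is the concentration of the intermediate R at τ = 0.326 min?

For first-order series with pure A initially, C_R(τ) = k₁C_{A0}/(k₂−k₁)·(e^(−k₁τ) − e^(−k₂τ)).
e^(−k₁τ) = e^(−0.945×0.326) = e^(−0.3081) = 0.7349; e^(−k₂τ) = e^(−0.7954) = 0.4514.
C_R = 0.945×5.10/(2.44−0.945) × (0.7349−0.4514) = 3.224×0.2835 = 0.9139 mol·L⁻¹.

0.914 mol·L⁻¹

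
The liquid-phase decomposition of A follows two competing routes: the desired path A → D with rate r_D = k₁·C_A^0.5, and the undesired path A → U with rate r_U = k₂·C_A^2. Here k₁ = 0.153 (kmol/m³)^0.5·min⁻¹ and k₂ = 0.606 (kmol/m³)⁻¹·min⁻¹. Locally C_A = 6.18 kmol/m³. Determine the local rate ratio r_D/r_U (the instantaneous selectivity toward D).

S_{D/U} = r_D/r_U = (k₁·C_A^0.5)/(k₂·C_A^2) = (k₁/k₂)·C_A^-1.5.
= (0.153×6.180^0.5) / (0.606×6.180^2) = 0.3804/23.14 = 0.0164.

0.0164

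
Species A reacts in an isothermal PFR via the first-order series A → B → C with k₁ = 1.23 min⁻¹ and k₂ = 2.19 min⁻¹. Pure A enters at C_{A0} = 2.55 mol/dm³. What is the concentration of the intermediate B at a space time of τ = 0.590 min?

0.684 mol/dm³

For first-order series with pure A initially, C_B(τ) = k₁C_{A0}/(k₂−k₁)·(e^(−k₁τ) − e^(−k₂τ)).
e^(−k₁τ) = e^(−1.23×0.590) = e^(−0.7257) = 0.4840; e^(−k₂τ) = e^(−1.292) = 0.2747.
C_B = 1.23×2.55/(2.19−1.23) × (0.4840−0.2747) = 3.267×0.2093 = 0.6838 mol/dm³.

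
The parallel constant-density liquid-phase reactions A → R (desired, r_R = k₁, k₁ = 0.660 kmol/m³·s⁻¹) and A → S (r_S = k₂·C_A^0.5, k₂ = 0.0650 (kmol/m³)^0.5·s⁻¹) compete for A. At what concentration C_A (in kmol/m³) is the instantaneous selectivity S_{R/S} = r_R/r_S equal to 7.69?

S_{R/S} = (k₁/k₂)·C_A^-0.5 ⇒ C_A = (S·k₂/k₁)^(-2).
= (7.69×0.0650/0.660)^(-2) = (0.7573)^(-2) = 1.74 kmol/m³.

1.74 kmol/m³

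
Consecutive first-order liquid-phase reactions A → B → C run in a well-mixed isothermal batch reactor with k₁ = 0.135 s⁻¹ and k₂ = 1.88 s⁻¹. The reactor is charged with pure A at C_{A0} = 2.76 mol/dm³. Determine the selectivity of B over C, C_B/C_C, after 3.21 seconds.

Solving the coupled first-order balances gives C_B(t) = [k₁/(k₂−k₁)]·C_{A0}·(e^(−k₁t) − e^(−k₂t)).
e^(−k₁t) = e^(−0.135×3.21) = e^(−0.4334) = 0.6483; e^(−k₂t) = e^(−6.035) = 0.002394.
C_B = 0.135×2.76/(1.88−0.135) × (0.6483−0.002394) = 0.2135×0.6459 = 0.1379 mol/dm³.
C_A = C_{A0}e^(−k₁t) = 1.789 mol/dm³, so C_C = C_{A0}−C_A−C_B = 0.8327 mol/dm³; C_B/C_C = 0.166.

0.166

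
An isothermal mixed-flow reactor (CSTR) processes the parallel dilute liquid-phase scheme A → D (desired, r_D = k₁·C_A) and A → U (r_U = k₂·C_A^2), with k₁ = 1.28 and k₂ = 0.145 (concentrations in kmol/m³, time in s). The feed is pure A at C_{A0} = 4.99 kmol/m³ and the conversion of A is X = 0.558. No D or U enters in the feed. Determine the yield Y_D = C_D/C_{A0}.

0.446

Exit C_A = C_{A0}(1−X) = 4.99×0.442 = 2.206 kmol/m³.
A CSTR operates uniformly at the exit composition, giving r_D = 2.823 and r_U = 0.7054 (each k·C_A^n at C_A = 2.206).
Fraction of consumed A going to D: r_D/(r_D+r_U) = 0.8001.
C_D = 0.8001·C_{A0}·X = 0.8001×4.99×0.558 = 2.23 kmol/m³; Y_D = C_D/C_{A0} = 0.446.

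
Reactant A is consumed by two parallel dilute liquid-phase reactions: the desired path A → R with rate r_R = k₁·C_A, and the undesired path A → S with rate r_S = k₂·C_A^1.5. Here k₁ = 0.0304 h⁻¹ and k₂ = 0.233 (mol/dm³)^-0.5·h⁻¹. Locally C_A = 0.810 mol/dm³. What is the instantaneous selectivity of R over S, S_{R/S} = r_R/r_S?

0.145

S_{R/S} = r_R/r_S = (k₁·C_A)/(k₂·C_A^1.5) = (k₁/k₂)·C_A^-0.5.
= (0.0304×0.8100) / (0.233×0.8100^1.5) = 0.02462/0.1699 = 0.145.
The undesired path is higher order in A, so low C_A (CSTR or dilute feed) favours R.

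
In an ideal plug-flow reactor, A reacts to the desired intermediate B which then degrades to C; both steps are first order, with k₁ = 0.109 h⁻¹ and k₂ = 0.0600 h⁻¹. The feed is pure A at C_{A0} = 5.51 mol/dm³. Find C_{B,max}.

At the optimum, C_{B,max}/C_{A0} = (k₁/k₂)^[k₂/(k₂−k₁)].
= (0.109/0.0600)^(0.0600/(0.0600−0.109)) = (1.817)^(-1.224) = 0.4814.
C_{B,max} = 0.4814×5.51 = 2.65 mol/dm³.

2.65 mol/dm³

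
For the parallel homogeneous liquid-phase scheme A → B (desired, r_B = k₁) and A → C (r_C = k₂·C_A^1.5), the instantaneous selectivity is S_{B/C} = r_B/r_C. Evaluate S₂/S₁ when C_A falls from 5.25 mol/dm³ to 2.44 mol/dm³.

S_{B/C} = (k₁/k₂)·C_A^-1.5, so S₂/S₁ = (C_{A,2}/C_{A,1})^-1.5.
= (2.44/5.25)^(-1.5) = (0.4648)^(-1.5) = 3.16.
Selectivity toward B rises as C_A falls — low-concentration operation is favoured.

3.16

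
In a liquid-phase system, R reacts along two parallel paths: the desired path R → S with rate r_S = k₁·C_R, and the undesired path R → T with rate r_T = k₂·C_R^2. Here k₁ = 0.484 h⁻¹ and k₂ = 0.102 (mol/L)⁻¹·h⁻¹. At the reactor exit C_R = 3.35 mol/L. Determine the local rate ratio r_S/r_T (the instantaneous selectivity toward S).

1.42

S_{S/T} = r_S/r_T = (k₁·C_R)/(k₂·C_R^2) = (k₁/k₂)·C_R⁻¹.
= (0.484×3.350) / (0.102×3.350^2) = 1.621/1.145 = 1.42.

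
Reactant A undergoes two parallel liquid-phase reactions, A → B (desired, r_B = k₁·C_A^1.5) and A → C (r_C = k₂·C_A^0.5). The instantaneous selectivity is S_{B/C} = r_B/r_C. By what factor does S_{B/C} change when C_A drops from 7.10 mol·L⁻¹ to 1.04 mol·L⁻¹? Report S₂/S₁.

0.146

S_{B/C} = (k₁/k₂)·C_A, so S₂/S₁ = (C_{A,2}/C_{A,1}).
= 1.04/7.10 = 0.146.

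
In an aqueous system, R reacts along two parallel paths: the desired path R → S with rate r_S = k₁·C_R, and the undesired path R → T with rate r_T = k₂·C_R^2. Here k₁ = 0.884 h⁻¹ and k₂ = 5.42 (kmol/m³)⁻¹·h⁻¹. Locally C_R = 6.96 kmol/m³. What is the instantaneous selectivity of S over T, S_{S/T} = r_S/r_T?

0.0234

S_{S/T} = r_S/r_T = (k₁·C_R)/(k₂·C_R^2) = (k₁/k₂)·C_R⁻¹.
= (0.884×6.960) / (5.42×6.960^2) = 6.153/262.6 = 0.0234.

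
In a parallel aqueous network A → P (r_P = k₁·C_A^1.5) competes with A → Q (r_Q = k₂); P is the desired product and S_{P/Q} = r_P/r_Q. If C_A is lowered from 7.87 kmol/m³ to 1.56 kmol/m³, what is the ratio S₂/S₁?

S_{P/Q} = (k₁/k₂)·C_A^1.5, so S₂/S₁ = (C_{A,2}/C_{A,1})^1.5.
= (1.56/7.87)^1.5 = (0.1982)^1.5 = 0.0883.
Selectivity toward P falls as C_A falls — high-concentration operation is favoured.

0.0883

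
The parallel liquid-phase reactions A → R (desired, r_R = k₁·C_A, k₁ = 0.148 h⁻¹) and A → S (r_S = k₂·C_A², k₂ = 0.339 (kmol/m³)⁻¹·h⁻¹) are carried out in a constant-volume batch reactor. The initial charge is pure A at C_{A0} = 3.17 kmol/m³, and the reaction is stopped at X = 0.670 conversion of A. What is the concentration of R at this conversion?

0.388 kmol/m³

C_A = C_{A0}(1−X) = 1.046 kmol/m³.
Along a PFR/batch, dC_R/dC_A = −r_R/(r_R+r_S) = −k₁/(k₁+k₂·C_A).
Integrating from C_{A0} to C_A: C_R = (0.148/0.339)·ln[(0.148+0.339·3.17)/(0.148+0.339·1.05)] = 0.4366·ln(1.223/0.5026) = 0.3881 kmol/m³.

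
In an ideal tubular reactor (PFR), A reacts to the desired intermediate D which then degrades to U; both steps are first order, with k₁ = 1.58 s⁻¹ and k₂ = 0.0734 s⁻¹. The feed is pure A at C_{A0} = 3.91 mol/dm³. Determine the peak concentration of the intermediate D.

At the optimum, C_{D,max}/C_{A0} = (k₁/k₂)^[k₂/(k₂−k₁)].
= (1.58/0.0734)^(0.0734/(0.0734−1.58)) = (21.53)^(-0.04872) = 0.8611.
C_{D,max} = 0.8611×3.91 = 3.37 mol/dm³.

3.37 mol/dm³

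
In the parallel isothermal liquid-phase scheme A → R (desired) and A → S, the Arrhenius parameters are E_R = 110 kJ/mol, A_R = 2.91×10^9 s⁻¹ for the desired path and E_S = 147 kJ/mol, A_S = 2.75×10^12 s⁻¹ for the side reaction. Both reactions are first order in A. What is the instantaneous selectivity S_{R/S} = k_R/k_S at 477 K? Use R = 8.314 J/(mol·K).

With equal orders, S_{R/S} = k_R/k_S = (A_R/A_S)·exp[(E_S−E_R)/(RT)].
(E_S−E_R)/(RT) = (147−110)×10³/(8.314×477) = 37000/3966 = 9.330.
k_R/k_S = (2.91×10^9/2.75×10^12)·exp(9.330) = 0.001058 × 11269 = 11.9.
Since E_R < E_S, lowering the temperature improves selectivity toward R.

11.9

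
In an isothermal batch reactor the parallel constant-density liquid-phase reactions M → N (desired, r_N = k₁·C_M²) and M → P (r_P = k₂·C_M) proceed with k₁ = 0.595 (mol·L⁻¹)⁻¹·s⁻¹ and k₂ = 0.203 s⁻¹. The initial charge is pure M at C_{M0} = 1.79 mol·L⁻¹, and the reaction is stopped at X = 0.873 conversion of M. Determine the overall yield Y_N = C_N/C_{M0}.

C_M = C_{M0}(1−X) = 0.2273 mol·L⁻¹.
Along a PFR/batch, dC_P/dC_M = −r_P/(r_N+r_P) = −k₂/(k₂+k₁·C_M).
Integrating from C_{M0} to C_M: C_P = (0.203/0.595)·ln[(0.203+0.595·1.79)/(0.203+0.595·0.227)] = 0.3412·ln(1.268/0.3383) = 0.4508 mol·L⁻¹.
Then C_N = (C_{M0}−C_M) − C_P = 1.563 − 0.4508 = 1.112 mol·L⁻¹.
Y_N = C_N/C_{M0} = 1.112/1.79 = 0.621.

0.621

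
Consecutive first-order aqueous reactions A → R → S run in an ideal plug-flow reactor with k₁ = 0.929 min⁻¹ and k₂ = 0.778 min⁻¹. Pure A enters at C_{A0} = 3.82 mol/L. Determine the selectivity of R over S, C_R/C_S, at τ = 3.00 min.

0.301

The intermediate concentration in a first-order A→B→C sequence is C_R = k₁C_{A0}(e^(−k₁τ) − e^(−k₂τ))/(k₂−k₁).
e^(−k₁τ) = e^(−0.929×3.00) = e^(−2.787) = 0.06161; e^(−k₂τ) = e^(−2.334) = 0.09691.
C_R = 0.929×3.82/(0.778−0.929) × (0.06161−0.09691) = (-23.50)×(-0.03530) = 0.8297 mol/L.
C_A = C_{A0}e^(−k₁τ) = 0.2353 mol/L, so C_S = C_{A0}−C_A−C_R = 2.755 mol/L; C_R/C_S = 0.301.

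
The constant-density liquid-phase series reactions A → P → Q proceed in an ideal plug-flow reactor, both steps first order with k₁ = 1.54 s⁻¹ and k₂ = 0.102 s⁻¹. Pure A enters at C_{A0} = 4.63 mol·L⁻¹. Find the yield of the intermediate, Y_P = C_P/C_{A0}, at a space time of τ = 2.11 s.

Solving the coupled first-order balances gives C_P(τ) = [k₁/(k₂−k₁)]·C_{A0}·(e^(−k₁τ) − e^(−k₂τ)).
e^(−k₁τ) = e^(−1.54×2.11) = e^(−3.249) = 0.03880; e^(−k₂τ) = e^(−0.2152) = 0.8064.
C_P = 1.54×4.63/(0.102−1.54) × (0.03880−0.8064) = (-4.958)×(-0.7676) = 3.806 mol·L⁻¹.
Y_P = C_P/C_{A0} = 3.806/4.63 = 0.822.

0.822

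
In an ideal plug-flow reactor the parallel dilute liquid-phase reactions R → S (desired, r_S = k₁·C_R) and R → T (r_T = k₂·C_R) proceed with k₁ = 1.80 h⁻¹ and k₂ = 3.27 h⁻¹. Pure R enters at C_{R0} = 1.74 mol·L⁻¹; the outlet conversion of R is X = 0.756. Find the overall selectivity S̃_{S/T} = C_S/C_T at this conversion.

C_R = C_{R0}(1−X) = 0.4246 mol·L⁻¹.
Both paths are first order in R, so the instantaneous fraction to S is constant: dC_S/d(−C_R) = k₁/(k₁+k₂) = 0.3550.
C_S = 0.3550·(C_{R0}−C_R) = 0.3550×1.315 = 0.467 mol·L⁻¹.
C_T = (C_{R0}−C_R)−C_S = 0.8484 mol·L⁻¹; S̃_{S/T} = 0.4670/0.8484 = 0.550.

0.550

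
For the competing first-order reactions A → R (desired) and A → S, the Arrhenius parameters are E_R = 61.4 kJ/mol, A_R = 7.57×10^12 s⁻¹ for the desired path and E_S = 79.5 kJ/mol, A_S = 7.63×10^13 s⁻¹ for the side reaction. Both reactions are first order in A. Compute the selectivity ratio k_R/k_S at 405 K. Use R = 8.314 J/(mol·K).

k_R/k_S = (A_R/A_S)·exp[−(E_R−E_S)/(RT)] = (A_R/A_S)·exp[(E_S−E_R)/(RT)].
(E_S−E_R)/(RT) = (79.5−61.4)×10³/(8.314×405) = 18100/3367 = 5.375.
k_R/k_S = (7.57×10^12/7.63×10^13)·exp(5.375) = 0.09921 × 216.0 = 21.4.
Since E_R < E_S, lowering the temperature improves selectivity toward R.

21.4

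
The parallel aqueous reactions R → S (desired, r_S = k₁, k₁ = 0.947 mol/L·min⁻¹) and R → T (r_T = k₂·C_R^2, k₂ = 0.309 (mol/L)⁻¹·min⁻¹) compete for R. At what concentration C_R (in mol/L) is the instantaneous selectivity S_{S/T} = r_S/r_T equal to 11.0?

S_{S/T} = (k₁/k₂)·C_R^-2 ⇒ C_R = (S·k₂/k₁)^(-0.5).
= (11.0×0.309/0.947)^(-0.5) = (3.589)^(-0.5) = 0.528 mol/L.

0.528 mol/L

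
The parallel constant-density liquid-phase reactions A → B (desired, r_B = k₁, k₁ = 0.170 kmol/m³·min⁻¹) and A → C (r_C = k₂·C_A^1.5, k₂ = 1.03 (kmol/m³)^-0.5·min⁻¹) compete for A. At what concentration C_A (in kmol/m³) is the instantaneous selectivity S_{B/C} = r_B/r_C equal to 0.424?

S_{B/C} = (k₁/k₂)·C_A^-1.5 ⇒ C_A = (S·k₂/k₁)^(1/(-1.5)).
= (0.424×1.03/0.170)^(-0.6667) = (2.569)^(-0.6667) = 0.533 kmol/m³.

0.533 kmol/m³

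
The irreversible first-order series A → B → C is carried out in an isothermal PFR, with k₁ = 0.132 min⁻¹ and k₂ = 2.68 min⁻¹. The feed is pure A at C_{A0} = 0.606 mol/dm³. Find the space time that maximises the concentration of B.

For first-order series the maximum of C_B occurs at τ_opt = ln(k₂/k₁)/(k₂−k₁).
= ln(2.68/0.132)/(2.68−0.132) = ln(20.30)/2.548 = 3.011/2.548 = 1.18 min.

1.18 min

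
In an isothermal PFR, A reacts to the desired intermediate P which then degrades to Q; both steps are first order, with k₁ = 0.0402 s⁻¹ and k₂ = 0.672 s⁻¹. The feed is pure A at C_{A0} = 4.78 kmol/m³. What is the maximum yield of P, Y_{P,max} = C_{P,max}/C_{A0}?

0.0500

Evaluating C_P at τ_opt = ln(k₂/k₁)/(k₂−k₁) gives C_{P,max}/C_{A0} = (k₁/k₂)^[k₂/(k₂−k₁)].
= (0.0402/0.672)^(0.672/(0.672−0.0402)) = (0.05982)^(1.064) = 0.05001.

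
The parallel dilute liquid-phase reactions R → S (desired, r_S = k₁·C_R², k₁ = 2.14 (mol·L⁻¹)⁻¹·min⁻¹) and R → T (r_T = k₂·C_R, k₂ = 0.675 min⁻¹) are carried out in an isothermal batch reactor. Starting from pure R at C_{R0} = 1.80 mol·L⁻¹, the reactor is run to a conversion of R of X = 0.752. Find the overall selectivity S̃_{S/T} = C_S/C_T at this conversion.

C_R = C_{R0}(1−X) = 0.4464 mol·L⁻¹.
Along a PFR/batch, dC_T/dC_R = −r_T/(r_S+r_T) = −k₂/(k₂+k₁·C_R).
Integrating from C_{R0} to C_R: C_T = (0.675/2.14)·ln[(0.675+2.14·1.80)/(0.675+2.14·0.446)] = 0.3154·ln(4.527/1.630) = 0.3221 mol·L⁻¹.
Then C_S = (C_{R0}−C_R) − C_T = 1.354 − 0.3221 = 1.031 mol·L⁻¹.
S̃_{S/T} = C_S/C_T = 1.031/0.3221 = 3.20.

3.20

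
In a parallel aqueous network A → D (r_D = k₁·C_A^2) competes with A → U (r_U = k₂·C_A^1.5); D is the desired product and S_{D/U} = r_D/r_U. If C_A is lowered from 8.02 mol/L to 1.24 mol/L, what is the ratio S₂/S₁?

0.393

S_{D/U} = (k₁/k₂)·C_A^0.5, so S₂/S₁ = (C_{A,2}/C_{A,1})^0.5.
= (1.24/8.02)^0.5 = (0.1546)^0.5 = 0.393.
Selectivity toward D falls as C_A falls — high-concentration operation is favoured.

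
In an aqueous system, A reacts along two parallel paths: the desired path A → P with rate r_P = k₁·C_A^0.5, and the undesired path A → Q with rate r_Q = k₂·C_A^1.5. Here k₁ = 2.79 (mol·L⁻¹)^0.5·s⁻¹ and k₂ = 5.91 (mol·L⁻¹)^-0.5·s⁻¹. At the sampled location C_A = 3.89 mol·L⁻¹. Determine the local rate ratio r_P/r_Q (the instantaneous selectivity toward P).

S_{P/Q} = r_P/r_Q = (k₁·C_A^0.5)/(k₂·C_A^1.5) = (k₁/k₂)·C_A⁻¹.
= (2.79×3.890^0.5) / (5.91×3.890^1.5) = 5.503/45.34 = 0.121.
The undesired path is higher order in A, so low C_A (CSTR or dilute feed) favours P.

0.121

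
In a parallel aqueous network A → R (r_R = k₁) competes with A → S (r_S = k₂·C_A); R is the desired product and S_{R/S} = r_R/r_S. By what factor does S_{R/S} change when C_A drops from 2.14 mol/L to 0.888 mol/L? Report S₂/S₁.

S_{R/S} = (k₁/k₂)·C_A⁻¹, so S₂/S₁ = (C_{A,2}/C_{A,1})⁻¹.
= 2.14/0.888 = 2.41.

2.41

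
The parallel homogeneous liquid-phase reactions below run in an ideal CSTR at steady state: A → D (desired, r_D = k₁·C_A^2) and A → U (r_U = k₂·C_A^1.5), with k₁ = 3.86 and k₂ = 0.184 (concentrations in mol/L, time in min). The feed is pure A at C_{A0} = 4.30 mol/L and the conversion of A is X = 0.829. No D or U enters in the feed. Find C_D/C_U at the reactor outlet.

18.0

Exit C_A = C_{A0}(1−X) = 4.30×0.171 = 0.7353 mol/L.
In a CSTR the entire volume is at exit conditions, so r_D = 3.86×0.7353^2 = 2.087 and r_U = 0.184×0.7353^1.5 = 0.1160.
Overall selectivity = C_D/C_U = r_Dτ/(r_Uτ) = r_D/r_U = 18.0.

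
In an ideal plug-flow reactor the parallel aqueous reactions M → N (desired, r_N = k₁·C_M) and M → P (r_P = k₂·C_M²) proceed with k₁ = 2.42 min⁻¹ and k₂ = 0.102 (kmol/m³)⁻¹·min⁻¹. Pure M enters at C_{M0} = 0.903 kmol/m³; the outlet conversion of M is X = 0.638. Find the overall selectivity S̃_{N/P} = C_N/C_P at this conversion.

38.7

C_M = C_{M0}(1−X) = 0.3269 kmol/m³.
Along a PFR/batch, dC_N/dC_M = −r_N/(r_N+r_P) = −k₁/(k₁+k₂·C_M).
Integrating from C_{M0} to C_M: C_N = (2.42/0.102)·ln[(2.42+0.102·0.903)/(2.42+0.102·0.327)] = 23.73·ln(2.512/2.453) = 0.5616 kmol/m³.
C_P = (C_{M0}−C_M)−C_N = 0.01453 kmol/m³; S̃_{N/P} = 0.5616/0.01453 = 38.7.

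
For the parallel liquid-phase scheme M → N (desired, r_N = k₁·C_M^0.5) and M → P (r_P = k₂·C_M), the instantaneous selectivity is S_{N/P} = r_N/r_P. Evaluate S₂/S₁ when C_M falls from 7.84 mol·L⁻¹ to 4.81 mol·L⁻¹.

S_{N/P} = (k₁/k₂)·C_M^-0.5, so S₂/S₁ = (C_{M,2}/C_{M,1})^-0.5.
= (4.81/7.84)^(-0.5) = (0.6135)^(-0.5) = 1.28.
Selectivity toward N rises as C_M falls — low-concentration operation is favoured.

1.28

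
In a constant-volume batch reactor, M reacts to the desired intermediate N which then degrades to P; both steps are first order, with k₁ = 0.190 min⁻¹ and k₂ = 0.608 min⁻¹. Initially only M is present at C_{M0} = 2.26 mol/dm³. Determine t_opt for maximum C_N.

2.78 min

Setting dC_N/dt = 0 gives t_opt = ln(k₂/k₁)/(k₂−k₁).
= ln(0.608/0.190)/(0.608−0.190) = ln(3.200)/0.4180 = 1.163/0.4180 = 2.78 min.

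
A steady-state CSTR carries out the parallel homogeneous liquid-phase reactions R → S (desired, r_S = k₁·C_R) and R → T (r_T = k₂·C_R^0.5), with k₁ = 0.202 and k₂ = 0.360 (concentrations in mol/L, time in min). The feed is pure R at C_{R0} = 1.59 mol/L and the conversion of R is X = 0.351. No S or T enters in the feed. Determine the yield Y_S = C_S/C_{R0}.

Exit C_R = C_{R0}(1−X) = 1.59×0.649 = 1.032 mol/L.
A CSTR operates uniformly at the exit composition, giving r_S = 0.2084 and r_T = 0.3657 (each k·C_R^n at C_R = 1.032).
Fraction of consumed R going to S: r_S/(r_S+r_T) = 0.3631.
C_S = 0.3631·C_{R0}·X = 0.3631×1.59×0.351 = 0.203 mol/L; Y_S = C_S/C_{R0} = 0.127.

0.127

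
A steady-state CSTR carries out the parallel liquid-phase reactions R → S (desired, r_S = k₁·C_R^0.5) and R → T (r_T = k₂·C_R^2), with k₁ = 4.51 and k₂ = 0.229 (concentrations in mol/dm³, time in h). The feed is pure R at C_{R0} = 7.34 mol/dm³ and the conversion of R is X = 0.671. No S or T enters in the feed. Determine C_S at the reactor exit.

Exit C_R = C_{R0}(1−X) = 7.34×0.329 = 2.415 mol/dm³.
A CSTR operates uniformly at the exit composition, giving r_S = 7.008 and r_T = 1.335 (each k·C_R^n at C_R = 2.415).
Fraction of consumed R going to S: r_S/(r_S+r_T) = 0.8400.
C_S = 0.8400·C_{R0}·X = 0.8400×7.34×0.671 = 4.14 mol/dm³.

4.14 mol/dm³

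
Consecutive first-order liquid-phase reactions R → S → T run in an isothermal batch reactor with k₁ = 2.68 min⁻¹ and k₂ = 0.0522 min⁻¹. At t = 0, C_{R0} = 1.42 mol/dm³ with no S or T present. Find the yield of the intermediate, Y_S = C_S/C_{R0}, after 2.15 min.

0.908

The intermediate concentration in a first-order A→B→C sequence is C_S = k₁C_{R0}(e^(−k₁t) − e^(−k₂t))/(k₂−k₁).
e^(−k₁t) = e^(−2.68×2.15) = e^(−5.762) = 0.003145; e^(−k₂t) = e^(−0.1122) = 0.8938.
C_S = 2.68×1.42/(0.0522−2.68) × (0.003145−0.8938) = (-1.448)×(-0.8907) = 1.290 mol/dm³.
Y_S = C_S/C_{R0} = 1.290/1.42 = 0.908.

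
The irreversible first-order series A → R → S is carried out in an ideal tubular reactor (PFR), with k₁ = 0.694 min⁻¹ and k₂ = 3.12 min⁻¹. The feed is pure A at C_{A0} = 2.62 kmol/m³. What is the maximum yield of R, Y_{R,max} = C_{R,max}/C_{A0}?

For a first-order series the maximum intermediate yield is C_{R,max}/C_{A0} = (k₁/k₂)^[k₂/(k₂−k₁)].
= (0.694/3.12)^(3.12/(3.12−0.694)) = (0.2224)^(1.286) = 0.1447.

0.145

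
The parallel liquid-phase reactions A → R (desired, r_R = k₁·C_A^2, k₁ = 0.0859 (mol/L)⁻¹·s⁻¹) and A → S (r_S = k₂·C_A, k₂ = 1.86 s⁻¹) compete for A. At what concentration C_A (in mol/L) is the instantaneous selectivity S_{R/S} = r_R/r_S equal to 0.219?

4.74 mol/L

S_{R/S} = (k₁/k₂)·C_A ⇒ C_A = S·k₂/k₁.
= 0.219×1.86/0.0859 = 4.74 mol/L.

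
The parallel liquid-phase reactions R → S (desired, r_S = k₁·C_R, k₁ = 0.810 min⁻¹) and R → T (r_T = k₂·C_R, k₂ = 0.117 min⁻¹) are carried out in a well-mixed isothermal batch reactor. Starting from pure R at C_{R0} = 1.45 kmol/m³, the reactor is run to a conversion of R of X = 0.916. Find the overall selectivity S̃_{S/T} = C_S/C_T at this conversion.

C_R = C_{R0}(1−X) = 0.1218 kmol/m³.
Both paths are first order in R, so the instantaneous fraction to S is constant: dC_S/d(−C_R) = k₁/(k₁+k₂) = 0.8738.
C_S = 0.8738·(C_{R0}−C_R) = 0.8738×1.328 = 1.16 kmol/m³.
C_T = (C_{R0}−C_R)−C_S = 0.1676 kmol/m³; S̃_{S/T} = 1.161/0.1676 = 6.92.

6.92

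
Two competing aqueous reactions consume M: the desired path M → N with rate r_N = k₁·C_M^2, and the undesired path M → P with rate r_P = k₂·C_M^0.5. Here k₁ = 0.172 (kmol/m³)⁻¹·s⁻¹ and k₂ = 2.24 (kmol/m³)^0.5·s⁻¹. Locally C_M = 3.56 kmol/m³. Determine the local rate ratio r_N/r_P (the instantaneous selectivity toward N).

S_{N/P} = r_N/r_P = (k₁·C_M^2)/(k₂·C_M^0.5) = (k₁/k₂)·C_M^1.5.
= (0.172×3.560^2) / (2.24×3.560^0.5) = 2.180/4.226 = 0.516.

0.516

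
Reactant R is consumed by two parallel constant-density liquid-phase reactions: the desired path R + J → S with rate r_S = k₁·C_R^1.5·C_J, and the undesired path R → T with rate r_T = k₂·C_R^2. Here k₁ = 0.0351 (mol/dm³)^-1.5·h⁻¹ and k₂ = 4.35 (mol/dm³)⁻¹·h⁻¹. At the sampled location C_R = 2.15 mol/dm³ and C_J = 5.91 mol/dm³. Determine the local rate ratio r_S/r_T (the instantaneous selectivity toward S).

S_{S/T} = r_S/r_T = (k₁·C_R^1.5·C_J)/(k₂·C_R^2) = (k₁/k₂)·C_R^-0.5·C_J.
= (0.0351×2.150^1.5×5.910) / (4.35×2.150^2) = 0.6540/20.11 = 0.0325.

0.0325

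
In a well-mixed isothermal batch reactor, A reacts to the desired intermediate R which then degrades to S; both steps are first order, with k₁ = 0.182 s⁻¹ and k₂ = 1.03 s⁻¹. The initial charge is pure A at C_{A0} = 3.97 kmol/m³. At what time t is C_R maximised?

Setting dC_R/dt = 0 gives t_opt = ln(k₂/k₁)/(k₂−k₁).
= ln(1.03/0.182)/(1.03−0.182) = ln(5.659)/0.8480 = 1.733/0.8480 = 2.04 s.

2.04 s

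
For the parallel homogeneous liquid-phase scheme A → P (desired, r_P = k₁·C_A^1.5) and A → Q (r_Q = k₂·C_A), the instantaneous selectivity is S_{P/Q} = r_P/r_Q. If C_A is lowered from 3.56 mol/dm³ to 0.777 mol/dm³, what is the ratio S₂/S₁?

S_{P/Q} = (k₁/k₂)·C_A^0.5, so S₂/S₁ = (C_{A,2}/C_{A,1})^0.5.
= (0.777/3.56)^0.5 = (0.2183)^0.5 = 0.467.

0.467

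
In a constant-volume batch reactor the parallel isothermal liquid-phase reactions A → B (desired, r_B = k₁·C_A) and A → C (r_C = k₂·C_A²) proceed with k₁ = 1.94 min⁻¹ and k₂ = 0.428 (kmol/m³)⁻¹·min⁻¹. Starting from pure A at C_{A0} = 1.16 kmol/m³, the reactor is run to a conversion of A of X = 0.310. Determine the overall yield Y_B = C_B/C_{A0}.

0.255

C_A = C_{A0}(1−X) = 0.8004 kmol/m³.
Along a PFR/batch, dC_B/dC_A = −r_B/(r_B+r_C) = −k₁/(k₁+k₂·C_A).
Integrating from C_{A0} to C_A: C_B = (1.94/0.428)·ln[(1.94+0.428·1.16)/(1.94+0.428·0.800)] = 4.533·ln(2.436/2.283) = 0.2958 kmol/m³.
Y_B = C_B/C_{A0} = 0.2958/1.16 = 0.255.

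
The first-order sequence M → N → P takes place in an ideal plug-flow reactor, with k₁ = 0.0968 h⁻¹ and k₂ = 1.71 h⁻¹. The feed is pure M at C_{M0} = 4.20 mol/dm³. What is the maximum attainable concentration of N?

0.200 mol/dm³

Evaluating C_N at τ_opt = ln(k₂/k₁)/(k₂−k₁) gives C_{N,max}/C_{M0} = (k₁/k₂)^[k₂/(k₂−k₁)].
= (0.0968/1.71)^(1.71/(1.71−0.0968)) = (0.05661)^(1.060) = 0.04765.
C_{N,max} = 0.04765×4.20 = 0.200 mol/dm³.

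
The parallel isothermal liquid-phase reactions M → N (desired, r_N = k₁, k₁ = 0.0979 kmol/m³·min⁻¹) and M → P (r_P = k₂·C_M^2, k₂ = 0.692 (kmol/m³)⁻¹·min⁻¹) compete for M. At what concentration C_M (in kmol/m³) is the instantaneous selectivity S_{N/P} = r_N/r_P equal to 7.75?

0.135 kmol/m³

S_{N/P} = (k₁/k₂)·C_M^-2 ⇒ C_M = (S·k₂/k₁)^(-0.5).
= (7.75×0.692/0.0979)^(-0.5) = (54.78)^(-0.5) = 0.135 kmol/m³.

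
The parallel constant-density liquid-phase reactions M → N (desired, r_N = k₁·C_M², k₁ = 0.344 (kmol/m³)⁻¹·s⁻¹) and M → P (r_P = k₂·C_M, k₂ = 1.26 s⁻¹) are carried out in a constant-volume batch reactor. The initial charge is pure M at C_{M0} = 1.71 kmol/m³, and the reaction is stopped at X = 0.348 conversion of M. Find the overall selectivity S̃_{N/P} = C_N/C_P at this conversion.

C_M = C_{M0}(1−X) = 1.115 kmol/m³.
Along a PFR/batch, dC_P/dC_M = −r_P/(r_N+r_P) = −k₂/(k₂+k₁·C_M).
Integrating from C_{M0} to C_M: C_P = (1.26/0.344)·ln[(1.26+0.344·1.71)/(1.26+0.344·1.11)] = 3.663·ln(1.848/1.644) = 0.4300 kmol/m³.
Then C_N = (C_{M0}−C_M) − C_P = 0.5951 − 0.4300 = 0.1651 kmol/m³.
S̃_{N/P} = C_N/C_P = 0.1651/0.4300 = 0.384.

0.384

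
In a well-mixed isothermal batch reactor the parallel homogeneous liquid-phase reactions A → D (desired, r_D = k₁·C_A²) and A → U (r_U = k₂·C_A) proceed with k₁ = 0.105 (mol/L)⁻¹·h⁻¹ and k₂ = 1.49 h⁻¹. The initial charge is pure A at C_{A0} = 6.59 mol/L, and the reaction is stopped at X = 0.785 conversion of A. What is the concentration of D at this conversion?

1.11 mol/L

C_A = C_{A0}(1−X) = 1.417 mol/L.
Along a PFR/batch, dC_U/dC_A = −r_U/(r_D+r_U) = −k₂/(k₂+k₁·C_A).
Integrating from C_{A0} to C_A: C_U = (1.49/0.105)·ln[(1.49+0.105·6.59)/(1.49+0.105·1.42)] = 14.19·ln(2.182/1.639) = 4.062 mol/L.
Then C_D = (C_{A0}−C_A) − C_U = 5.173 − 4.062 = 1.111 mol/L.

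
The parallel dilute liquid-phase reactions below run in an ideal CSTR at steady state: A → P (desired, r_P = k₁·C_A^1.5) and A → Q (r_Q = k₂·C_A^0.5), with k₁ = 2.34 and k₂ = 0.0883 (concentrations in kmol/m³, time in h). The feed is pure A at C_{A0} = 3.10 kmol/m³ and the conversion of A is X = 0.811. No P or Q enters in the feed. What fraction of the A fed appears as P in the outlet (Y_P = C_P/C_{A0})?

Exit C_A = C_{A0}(1−X) = 3.10×0.189 = 0.5859 kmol/m³.
Rates in a CSTR are evaluated at the outlet concentration: r_P = 2.34×0.5859^1.5 = 1.049, r_Q = 0.0883×0.5859^0.5 = 0.06759.
Fraction of consumed A going to P: r_P/(r_P+r_Q) = 0.9395.
C_P = 0.9395·C_{A0}·X = 0.9395×3.10×0.811 = 2.36 kmol/m³; Y_P = C_P/C_{A0} = 0.762.

0.762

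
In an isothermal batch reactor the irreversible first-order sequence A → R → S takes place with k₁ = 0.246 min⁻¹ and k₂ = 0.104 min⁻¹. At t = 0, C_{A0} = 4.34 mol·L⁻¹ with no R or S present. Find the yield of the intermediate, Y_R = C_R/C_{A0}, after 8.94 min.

Solving the coupled first-order balances gives C_R(t) = [k₁/(k₂−k₁)]·C_{A0}·(e^(−k₁t) − e^(−k₂t)).
e^(−k₁t) = e^(−0.246×8.94) = e^(−2.199) = 0.1109; e^(−k₂t) = e^(−0.9298) = 0.3946.
C_R = 0.246×4.34/(0.104−0.246) × (0.1109−0.3946) = (-7.519)×(-0.2838) = 2.133 mol·L⁻¹.
Y_R = C_R/C_{A0} = 2.133/4.34 = 0.492.

0.492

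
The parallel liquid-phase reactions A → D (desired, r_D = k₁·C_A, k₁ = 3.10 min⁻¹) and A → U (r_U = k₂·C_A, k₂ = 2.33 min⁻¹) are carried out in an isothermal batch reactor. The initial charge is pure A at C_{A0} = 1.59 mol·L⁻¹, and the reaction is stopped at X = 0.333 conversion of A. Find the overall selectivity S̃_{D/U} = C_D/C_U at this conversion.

1.33

C_A = C_{A0}(1−X) = 1.061 mol·L⁻¹.
Both paths are first order in A, so the instantaneous fraction to D is constant: dC_D/d(−C_A) = k₁/(k₁+k₂) = 0.5709.
C_D = 0.5709·(C_{A0}−C_A) = 0.5709×0.5295 = 0.302 mol·L⁻¹.
C_U = (C_{A0}−C_A)−C_D = 0.2272 mol·L⁻¹; S̃_{D/U} = 0.3023/0.2272 = 1.33.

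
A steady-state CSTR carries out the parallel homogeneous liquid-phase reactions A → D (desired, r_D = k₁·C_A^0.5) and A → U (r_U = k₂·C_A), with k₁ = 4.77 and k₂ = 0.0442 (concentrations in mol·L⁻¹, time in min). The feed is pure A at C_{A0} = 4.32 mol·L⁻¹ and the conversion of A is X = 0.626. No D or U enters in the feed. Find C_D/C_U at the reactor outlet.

84.9

Exit C_A = C_{A0}(1−X) = 4.32×0.374 = 1.616 mol·L⁻¹.
A CSTR operates uniformly at the exit composition, giving r_D = 6.063 and r_U = 0.07141 (each k·C_A^n at C_A = 1.616).
Overall selectivity = C_D/C_U = r_Dτ/(r_Uτ) = r_D/r_U = 84.9.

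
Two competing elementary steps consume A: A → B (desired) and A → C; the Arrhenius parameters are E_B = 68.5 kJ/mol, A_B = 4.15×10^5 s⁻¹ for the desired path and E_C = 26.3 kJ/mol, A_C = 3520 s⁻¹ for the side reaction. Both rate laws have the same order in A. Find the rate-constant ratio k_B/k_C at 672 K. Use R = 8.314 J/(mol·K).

0.0618

Since both paths have the same order in A, the concentration cancels and S_{B/C} = k_B/k_C = (A_B/A_C)·exp[(E_C−E_B)/(RT)].
(E_C−E_B)/(RT) = (26.3−68.5)×10³/(8.314×672) = -42200/5587 = -7.553.
k_B/k_C = (4.15×10^5/3520)·exp(-7.553) = 117.9 × 5.244×10^-4 = 0.0618.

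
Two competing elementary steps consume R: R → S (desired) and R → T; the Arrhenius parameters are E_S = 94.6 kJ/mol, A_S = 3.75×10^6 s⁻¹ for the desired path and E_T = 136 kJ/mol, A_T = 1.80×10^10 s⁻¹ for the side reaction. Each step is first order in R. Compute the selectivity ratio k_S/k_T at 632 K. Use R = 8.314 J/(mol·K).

0.550

Since both paths have the same order in R, the concentration cancels and S_{S/T} = k_S/k_T = (A_S/A_T)·exp[(E_T−E_S)/(RT)].
(E_T−E_S)/(RT) = (136−94.6)×10³/(8.314×632) = 41400/5254 = 7.879.
k_S/k_T = (3.75×10^6/1.80×10^10)·exp(7.879) = 2.083×10^-4 × 2641 = 0.550.
Since E_S < E_T, lowering the temperature improves selectivity toward S.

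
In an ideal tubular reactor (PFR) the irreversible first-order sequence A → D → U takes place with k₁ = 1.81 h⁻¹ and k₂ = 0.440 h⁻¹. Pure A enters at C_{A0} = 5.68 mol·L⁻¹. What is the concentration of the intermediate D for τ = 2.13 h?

2.78 mol·L⁻¹

For first-order series with pure A initially, C_D(τ) = k₁C_{A0}/(k₂−k₁)·(e^(−k₁τ) − e^(−k₂τ)).
e^(−k₁τ) = e^(−1.81×2.13) = e^(−3.855) = 0.02117; e^(−k₂τ) = e^(−0.9372) = 0.3917.
C_D = 1.81×5.68/(0.440−1.81) × (0.02117−0.3917) = (-7.504)×(-0.3706) = 2.781 mol·L⁻¹.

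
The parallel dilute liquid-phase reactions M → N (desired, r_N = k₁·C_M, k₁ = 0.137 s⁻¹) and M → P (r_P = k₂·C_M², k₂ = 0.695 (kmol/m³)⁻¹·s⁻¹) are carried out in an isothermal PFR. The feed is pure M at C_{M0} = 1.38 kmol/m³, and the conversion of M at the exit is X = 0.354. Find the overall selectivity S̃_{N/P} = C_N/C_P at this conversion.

C_M = C_{M0}(1−X) = 0.8915 kmol/m³.
Along a PFR/batch, dC_N/dC_M = −r_N/(r_N+r_P) = −k₁/(k₁+k₂·C_M).
Integrating from C_{M0} to C_M: C_N = (0.137/0.695)·ln[(0.137+0.695·1.38)/(0.137+0.695·0.891)] = 0.1971·ln(1.096/0.7566) = 0.07307 kmol/m³.
C_P = (C_{M0}−C_M)−C_N = 0.4154 kmol/m³; S̃_{N/P} = 0.07307/0.4154 = 0.176.

0.176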